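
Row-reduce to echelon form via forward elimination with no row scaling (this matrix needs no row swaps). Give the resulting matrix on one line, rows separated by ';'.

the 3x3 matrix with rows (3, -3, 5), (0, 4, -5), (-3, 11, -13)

REF = [3 -3 5; 0 4 -5; 0 0 2]

Forward elimination:
R3 <- R3 - (-1)*R1:  [  0   8  -8 ]
R3 <- R3 - (2)*R2:  [ 0  0  2 ]
Row echelon form:
[ 3  -3   5 ]
[ 0   4  -5 ]
[ 0   0   2 ]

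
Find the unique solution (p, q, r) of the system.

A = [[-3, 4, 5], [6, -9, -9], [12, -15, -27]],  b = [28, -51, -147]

Forward elimination on [A|b]:
R2 <- R2 - (-2)*R1:  [  0  -1   1   5 ]
R3 <- R3 - (-4)*R1:  [   0    1   -7  -35 ]
R3 <- R3 - (-1)*R2:  [   0    0   -6  -30 ]
Row echelon form:
[ -3   4   5  |   28 ]
[  0  -1   1  |    5 ]
[  0   0  -6  |  -30 ]
Back-substitution:
r = (-30) / -6 = 5
q = (5 - (1)*(5)) / -1 = 0
p = (28 - (4)*(0) - (5)*(5)) / -3 = -1

(-1, 0, 5)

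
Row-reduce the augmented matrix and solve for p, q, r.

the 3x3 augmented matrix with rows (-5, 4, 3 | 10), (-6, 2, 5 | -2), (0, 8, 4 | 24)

Forward elimination on [A|b]:
R2 <- R2 - (6/5)*R1:  [     0  -14/5    7/5    -14 ]
R3 <- R3 - (-20/7)*R2:  [   0    0    8  -16 ]
Row echelon form:
[ -5      4    3  |   10 ]
[  0  -14/5  7/5  |  -14 ]
[  0      0    8  |  -16 ]
Back-substitution:
r = (-16) / 8 = -2
q = (-14 - (7/5)*(-2)) / (-14/5) = 4
p = (10 - (4)*(4) - (3)*(-2)) / -5 = 0

(0, 4, -2)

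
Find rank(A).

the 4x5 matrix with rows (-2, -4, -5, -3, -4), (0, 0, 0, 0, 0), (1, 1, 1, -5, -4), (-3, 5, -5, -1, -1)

Row reduction:
R3 <- R3 - (-1/2)*R1:  [     0     -1   -3/2  -13/2     -6 ]
R4 <- R4 - (3/2)*R1:  [   0   11  5/2  7/2    5 ]
R2 <-> R3   (pivot in column 2 was zero)
[ -2  -4    -5     -3  -4 ]
[  0  -1  -3/2  -13/2  -6 ]
[  0   0     0      0   0 ]
[  0  11   5/2    7/2   5 ]
R4 <- R4 - (-11)*R2:  [   0    0  -14  -68  -61 ]
R3 <-> R4   (pivot in column 3 was zero)
[ -2  -4    -5     -3   -4 ]
[  0  -1  -3/2  -13/2   -6 ]
[  0   0   -14    -68  -61 ]
[  0   0     0      0    0 ]
Row echelon form:
[ -2  -4    -5     -3   -4 ]
[  0  -1  -3/2  -13/2   -6 ]
[  0   0   -14    -68  -61 ]
[  0   0     0      0    0 ]
Nonzero rows / pivot columns: 3

rank(A) = 3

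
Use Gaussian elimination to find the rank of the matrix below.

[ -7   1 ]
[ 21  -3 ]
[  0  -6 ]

rank(A) = 2

Row reduction:
R2 <- R2 - (-3)*R1:  [ 0  0 ]
R2 <-> R3   (pivot in column 2 was zero)
[ -7   1 ]
[  0  -6 ]
[  0   0 ]
Row echelon form:
[ -7   1 ]
[  0  -6 ]
[  0   0 ]
Nonzero rows / pivot columns: 2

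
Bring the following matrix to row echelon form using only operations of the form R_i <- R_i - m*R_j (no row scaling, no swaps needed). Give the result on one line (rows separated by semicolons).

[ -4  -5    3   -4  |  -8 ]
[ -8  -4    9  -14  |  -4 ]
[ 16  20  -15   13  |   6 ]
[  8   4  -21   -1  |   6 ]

Forward elimination:
R2 <- R2 - (2)*R1:  [  0   6   3  -6  12 ]
R3 <- R3 - (-4)*R1:  [   0    0   -3   -3  -26 ]
R4 <- R4 - (-2)*R1:  [   0   -6  -15   -9  -10 ]
R4 <- R4 - (-1)*R2:  [   0    0  -12  -15    2 ]
R4 <- R4 - (4)*R3:  [   0    0    0   -3  106 ]
Row echelon form:
[ -4  -5   3  -4  |   -8 ]
[  0   6   3  -6  |   12 ]
[  0   0  -3  -3  |  -26 ]
[  0   0   0  -3  |  106 ]

REF = [-4 -5 3 -4 -8; 0 6 3 -6 12; 0 0 -3 -3 -26; 0 0 0 -3 106]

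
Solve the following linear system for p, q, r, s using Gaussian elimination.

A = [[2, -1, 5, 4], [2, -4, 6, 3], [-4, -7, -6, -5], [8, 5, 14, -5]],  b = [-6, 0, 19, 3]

Forward elimination on [A|b]:
R2 <- R2 - (1)*R1:  [  0  -3   1  -1   6 ]
R3 <- R3 - (-2)*R1:  [  0  -9   4   3   7 ]
R4 <- R4 - (4)*R1:  [   0    9   -6  -21   27 ]
R3 <- R3 - (3)*R2:  [   0    0    1    6  -11 ]
R4 <- R4 - (-3)*R2:  [   0    0   -3  -24   45 ]
R4 <- R4 - (-3)*R3:  [  0   0   0  -6  12 ]
Row echelon form:
[ 2  -1  5   4  |   -6 ]
[ 0  -3  1  -1  |    6 ]
[ 0   0  1   6  |  -11 ]
[ 0   0  0  -6  |   12 ]
Back-substitution:
s = (12) / -6 = -2
r = (-11 - (6)*(-2)) / 1 = 1
q = (6 - (1)*(1) - (-1)*(-2)) / -3 = -1
p = (-6 - (-1)*(-1) - (5)*(1) - (4)*(-2)) / 2 = -2

(-2, -1, 1, -2)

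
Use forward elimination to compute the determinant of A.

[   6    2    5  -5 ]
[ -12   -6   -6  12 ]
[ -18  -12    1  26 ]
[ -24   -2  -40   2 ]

det(A) = 96

Forward elimination:
R2 <- R2 - (-2)*R1:  [  0  -2   4   2 ]
R3 <- R3 - (-3)*R1:  [  0  -6  16  11 ]
R4 <- R4 - (-4)*R1:  [   0    6  -20  -18 ]
R3 <- R3 - (3)*R2:  [ 0  0  4  5 ]
R4 <- R4 - (-3)*R2:  [   0    0   -8  -12 ]
R4 <- R4 - (-2)*R3:  [  0   0   0  -2 ]
Upper-triangular form:
[ 6   2  5  -5 ]
[ 0  -2  4   2 ]
[ 0   0  4   5 ]
[ 0   0  0  -2 ]
det(A) = (-1)^0 * (6) * (-2) * (4) * (-2) = 96  (0 row swaps -> sign +1)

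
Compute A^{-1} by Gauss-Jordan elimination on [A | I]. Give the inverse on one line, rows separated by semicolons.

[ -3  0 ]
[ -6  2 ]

Gauss-Jordan on [A | I]:
R1 <- (1/-3)*R1:  [    1     0  |  -1/3     0 ]
R2 <- R2 - (-6)*R1:  [  0   2  |  -2   1 ]
R2 <- (1/2)*R2:  [   0    1  |   -1  1/2 ]
Right block of [I | A^{-1}] is the inverse:
[ -1/3    0 ]
[   -1  1/2 ]

inverse = [-1/3 0; -1 1/2]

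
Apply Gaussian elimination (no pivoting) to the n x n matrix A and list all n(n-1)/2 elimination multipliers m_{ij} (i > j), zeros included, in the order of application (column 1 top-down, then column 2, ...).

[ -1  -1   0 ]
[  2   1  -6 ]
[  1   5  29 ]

multipliers: -2, -1, -4

Forward elimination:
R2 <- R2 - (-2)*R1:  [  0  -1  -6 ]
R3 <- R3 - (-1)*R1:  [  0   4  29 ]
R3 <- R3 - (-4)*R2:  [ 0  0  5 ]
Multipliers (in order of application): m_{21} = -2, m_{31} = -1, m_{32} = -4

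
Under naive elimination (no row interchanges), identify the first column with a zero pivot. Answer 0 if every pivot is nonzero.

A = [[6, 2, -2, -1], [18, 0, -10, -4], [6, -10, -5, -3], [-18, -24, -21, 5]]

first zero-pivot column = 0

Naive forward elimination:
R2 <- R2 - (3)*R1:  [  0  -6  -4  -1 ]
R3 <- R3 - (1)*R1:  [   0  -12   -3   -2 ]
R4 <- R4 - (-3)*R1:  [   0  -18  -27    2 ]
R3 <- R3 - (2)*R2:  [ 0  0  5  0 ]
R4 <- R4 - (3)*R2:  [   0    0  -15    5 ]
R4 <- R4 - (-3)*R3:  [ 0  0  0  5 ]
All pivots nonzero; naive elimination completes without hitting a zero pivot.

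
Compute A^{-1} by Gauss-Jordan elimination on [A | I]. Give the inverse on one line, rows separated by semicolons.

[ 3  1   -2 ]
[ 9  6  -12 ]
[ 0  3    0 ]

Gauss-Jordan on [A | I]:
R1 <- (1/3)*R1:  [    1   1/3  -2/3  |   1/3     0     0 ]
R2 <- R2 - (9)*R1:  [  0   3  -6  |  -3   1   0 ]
R2 <- (1/3)*R2:  [   0    1   -2  |   -1  1/3    0 ]
R1 <- R1 - (1/3)*R2:  [    1     0     0  |   2/3  -1/9     0 ]
R3 <- R3 - (3)*R2:  [  0   0   6  |   3  -1   1 ]
R3 <- (1/6)*R3:  [    0     0     1  |   1/2  -1/6   1/6 ]
R2 <- R2 - (-2)*R3:  [   0    1    0  |    0    0  1/3 ]
Right block of [I | A^{-1}] is the inverse:
[ 2/3  -1/9    0 ]
[   0     0  1/3 ]
[ 1/2  -1/6  1/6 ]

inverse = [2/3 -1/9 0; 0 0 1/3; 1/2 -1/6 1/6]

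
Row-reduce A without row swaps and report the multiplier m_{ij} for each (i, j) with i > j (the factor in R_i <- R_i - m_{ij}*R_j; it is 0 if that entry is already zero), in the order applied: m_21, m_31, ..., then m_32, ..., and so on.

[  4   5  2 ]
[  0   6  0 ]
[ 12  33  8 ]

multipliers: 0, 3, 3

Forward elimination:
R2: entry in column 1 is already 0 -> m_{21} = 0 (no row operation needed)
R3 <- R3 - (3)*R1:  [  0  18   2 ]
R3 <- R3 - (3)*R2:  [ 0  0  2 ]
Multipliers (in order of application): m_{21} = 0, m_{31} = 3, m_{32} = 3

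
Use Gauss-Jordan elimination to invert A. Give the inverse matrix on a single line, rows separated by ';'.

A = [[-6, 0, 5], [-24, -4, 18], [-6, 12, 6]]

inverse = [2 -1/2 -1/6; -3/10 1/20 1/10; 13/5 -3/5 -1/5]

Gauss-Jordan on [A | I]:
R1 <- (1/-6)*R1:  [    1     0  -5/6  |  -1/6     0     0 ]
R2 <- R2 - (-24)*R1:  [  0  -4  -2  |  -4   1   0 ]
R3 <- R3 - (-6)*R1:  [  0  12   1  |  -1   0   1 ]
R2 <- (1/-4)*R2:  [    0     1   1/2  |     1  -1/4     0 ]
R3 <- R3 - (12)*R2:  [   0    0   -5  |  -13    3    1 ]
R3 <- (1/-5)*R3:  [    0     0     1  |  13/5  -3/5  -1/5 ]
R1 <- R1 - (-5/6)*R3:  [    1     0     0  |     2  -1/2  -1/6 ]
R2 <- R2 - (1/2)*R3:  [     0      1      0  |  -3/10   1/20   1/10 ]
Right block of [I | A^{-1}] is the inverse:
[     2  -1/2  -1/6 ]
[ -3/10  1/20  1/10 ]
[  13/5  -3/5  -1/5 ]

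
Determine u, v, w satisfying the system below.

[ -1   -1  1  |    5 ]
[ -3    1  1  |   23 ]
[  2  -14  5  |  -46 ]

(-5, 4, 4)

Forward elimination on [A|b]:
R2 <- R2 - (3)*R1:  [  0   4  -2   8 ]
R3 <- R3 - (-2)*R1:  [   0  -16    7  -36 ]
R3 <- R3 - (-4)*R2:  [  0   0  -1  -4 ]
Row echelon form:
[ -1  -1   1  |   5 ]
[  0   4  -2  |   8 ]
[  0   0  -1  |  -4 ]
Back-substitution:
w = (-4) / -1 = 4
v = (8 - (-2)*(4)) / 4 = 4
u = (5 - (-1)*(4) - (1)*(4)) / -1 = -5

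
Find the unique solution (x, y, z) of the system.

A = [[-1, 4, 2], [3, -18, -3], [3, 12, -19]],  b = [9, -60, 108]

(1, 4, -3)

Forward elimination on [A|b]:
R2 <- R2 - (-3)*R1:  [   0   -6    3  -33 ]
R3 <- R3 - (-3)*R1:  [   0   24  -13  135 ]
R3 <- R3 - (-4)*R2:  [  0   0  -1   3 ]
Row echelon form:
[ -1   4   2  |    9 ]
[  0  -6   3  |  -33 ]
[  0   0  -1  |    3 ]
Back-substitution:
z = (3) / -1 = -3
y = (-33 - (3)*(-3)) / -6 = 4
x = (9 - (4)*(4) - (2)*(-3)) / -1 = 1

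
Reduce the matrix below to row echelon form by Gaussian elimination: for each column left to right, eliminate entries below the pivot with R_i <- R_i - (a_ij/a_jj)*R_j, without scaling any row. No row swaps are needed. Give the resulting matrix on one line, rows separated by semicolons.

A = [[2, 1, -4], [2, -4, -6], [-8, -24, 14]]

Forward elimination:
R2 <- R2 - (1)*R1:  [  0  -5  -2 ]
R3 <- R3 - (-4)*R1:  [   0  -20   -2 ]
R3 <- R3 - (4)*R2:  [ 0  0  6 ]
Row echelon form:
[ 2   1  -4 ]
[ 0  -5  -2 ]
[ 0   0   6 ]

REF = [2 1 -4; 0 -5 -2; 0 0 6]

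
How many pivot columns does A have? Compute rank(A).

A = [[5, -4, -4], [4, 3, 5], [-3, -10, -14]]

rank(A) = 2

Row reduction:
R2 <- R2 - (4/5)*R1:  [    0  31/5  41/5 ]
R3 <- R3 - (-3/5)*R1:  [     0  -62/5  -82/5 ]
R3 <- R3 - (-2)*R2:  [ 0  0  0 ]
Row echelon form:
[ 5    -4    -4 ]
[ 0  31/5  41/5 ]
[ 0     0     0 ]
Nonzero rows / pivot columns: 2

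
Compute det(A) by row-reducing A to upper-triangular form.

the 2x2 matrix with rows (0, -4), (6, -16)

Forward elimination:
R1 <-> R2   (pivot in column 1 was zero)
[ 6  -16 ]
[ 0   -4 ]
Upper-triangular form:
[ 6  -16 ]
[ 0   -4 ]
det(A) = (-1)^1 * (6) * (-4) = 24  (1 row swap -> sign -1)

det(A) = 24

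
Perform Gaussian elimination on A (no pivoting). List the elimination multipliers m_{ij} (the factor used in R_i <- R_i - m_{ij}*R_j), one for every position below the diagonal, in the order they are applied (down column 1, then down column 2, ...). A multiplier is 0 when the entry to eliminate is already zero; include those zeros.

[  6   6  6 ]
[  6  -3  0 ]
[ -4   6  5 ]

multipliers: 1, -2/3, -10/9

Forward elimination:
R2 <- R2 - (1)*R1:  [  0  -9  -6 ]
R3 <- R3 - (-2/3)*R1:  [  0  10   9 ]
R3 <- R3 - (-10/9)*R2:  [   0    0  7/3 ]
Multipliers (in order of application): m_{21} = 1, m_{31} = -2/3, m_{32} = -10/9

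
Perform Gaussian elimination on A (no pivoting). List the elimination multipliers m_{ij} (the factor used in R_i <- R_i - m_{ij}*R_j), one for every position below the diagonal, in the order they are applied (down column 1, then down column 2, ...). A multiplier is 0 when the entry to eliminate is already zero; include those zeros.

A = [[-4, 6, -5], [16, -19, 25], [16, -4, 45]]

Forward elimination:
R2 <- R2 - (-4)*R1:  [ 0  5  5 ]
R3 <- R3 - (-4)*R1:  [  0  20  25 ]
R3 <- R3 - (4)*R2:  [ 0  0  5 ]
Multipliers (in order of application): m_{21} = -4, m_{31} = -4, m_{32} = 4

multipliers: -4, -4, 4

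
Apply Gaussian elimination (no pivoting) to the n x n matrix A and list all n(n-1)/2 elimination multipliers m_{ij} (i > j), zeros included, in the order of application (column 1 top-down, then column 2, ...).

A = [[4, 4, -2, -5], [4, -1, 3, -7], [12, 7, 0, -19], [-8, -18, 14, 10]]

multipliers: 1, 3, -2, 1, 2, 0

Forward elimination:
R2 <- R2 - (1)*R1:  [  0  -5   5  -2 ]
R3 <- R3 - (3)*R1:  [  0  -5   6  -4 ]
R4 <- R4 - (-2)*R1:  [   0  -10   10    0 ]
R3 <- R3 - (1)*R2:  [  0   0   1  -2 ]
R4 <- R4 - (2)*R2:  [ 0  0  0  4 ]
R4: entry in column 3 is already 0 -> m_{43} = 0 (no row operation needed)
Multipliers (in order of application): m_{21} = 1, m_{31} = 3, m_{41} = -2, m_{32} = 1, m_{42} = 2, m_{43} = 0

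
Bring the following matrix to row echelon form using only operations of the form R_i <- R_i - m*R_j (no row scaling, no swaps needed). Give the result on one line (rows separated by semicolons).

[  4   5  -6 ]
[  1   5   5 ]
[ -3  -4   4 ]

REF = [4 5 -6; 0 15/4 13/2; 0 0 -1/15]

Forward elimination:
R2 <- R2 - (1/4)*R1:  [    0  15/4  13/2 ]
R3 <- R3 - (-3/4)*R1:  [    0  -1/4  -1/2 ]
R3 <- R3 - (-1/15)*R2:  [     0      0  -1/15 ]
Row echelon form:
[ 4     5     -6 ]
[ 0  15/4   13/2 ]
[ 0     0  -1/15 ]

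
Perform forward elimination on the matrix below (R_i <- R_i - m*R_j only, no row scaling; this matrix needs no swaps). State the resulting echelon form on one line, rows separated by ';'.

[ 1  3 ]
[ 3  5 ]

REF = [1 3; 0 -4]

Forward elimination:
R2 <- R2 - (3)*R1:  [  0  -4 ]
Row echelon form:
[ 1   3 ]
[ 0  -4 ]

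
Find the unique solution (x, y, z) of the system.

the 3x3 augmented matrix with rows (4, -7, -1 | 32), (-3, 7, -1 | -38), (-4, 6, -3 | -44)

Forward elimination on [A|b]:
R2 <- R2 - (-3/4)*R1:  [    0   7/4  -7/4   -14 ]
R3 <- R3 - (-1)*R1:  [   0   -1   -4  -12 ]
R3 <- R3 - (-4/7)*R2:  [   0    0   -5  -20 ]
Row echelon form:
[ 4   -7    -1  |   32 ]
[ 0  7/4  -7/4  |  -14 ]
[ 0    0    -5  |  -20 ]
Back-substitution:
z = (-20) / -5 = 4
y = (-14 - (-7/4)*(4)) / (7/4) = -4
x = (32 - (-7)*(-4) - (-1)*(4)) / 4 = 2

(2, -4, 4)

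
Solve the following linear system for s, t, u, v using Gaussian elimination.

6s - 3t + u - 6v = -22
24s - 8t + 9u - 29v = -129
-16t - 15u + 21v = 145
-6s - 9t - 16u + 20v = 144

Forward elimination on [A|b]:
R2 <- R2 - (4)*R1:  [   0    4    5   -5  -41 ]
R4 <- R4 - (-1)*R1:  [   0  -12  -15   14  122 ]
R3 <- R3 - (-4)*R2:  [   0    0    5    1  -19 ]
R4 <- R4 - (-3)*R2:  [  0   0   0  -1  -1 ]
Row echelon form:
[ 6  -3  1  -6  |  -22 ]
[ 0   4  5  -5  |  -41 ]
[ 0   0  5   1  |  -19 ]
[ 0   0  0  -1  |   -1 ]
Back-substitution:
v = (-1) / -1 = 1
u = (-19 - (1)*(1)) / 5 = -4
t = (-41 - (5)*(-4) - (-5)*(1)) / 4 = -4
s = (-22 - (-3)*(-4) - (1)*(-4) - (-6)*(1)) / 6 = -4

(-4, -4, -4, 1)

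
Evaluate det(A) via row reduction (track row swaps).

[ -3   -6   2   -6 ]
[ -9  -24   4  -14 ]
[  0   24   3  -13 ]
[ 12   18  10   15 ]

Forward elimination:
R2 <- R2 - (3)*R1:  [  0  -6  -2   4 ]
R4 <- R4 - (-4)*R1:  [  0  -6  18  -9 ]
R3 <- R3 - (-4)*R2:  [  0   0  -5   3 ]
R4 <- R4 - (1)*R2:  [   0    0   20  -13 ]
R4 <- R4 - (-4)*R3:  [  0   0   0  -1 ]
Upper-triangular form:
[ -3  -6   2  -6 ]
[  0  -6  -2   4 ]
[  0   0  -5   3 ]
[  0   0   0  -1 ]
det(A) = (-1)^0 * (-3) * (-6) * (-5) * (-1) = 90  (0 row swaps -> sign +1)

det(A) = 90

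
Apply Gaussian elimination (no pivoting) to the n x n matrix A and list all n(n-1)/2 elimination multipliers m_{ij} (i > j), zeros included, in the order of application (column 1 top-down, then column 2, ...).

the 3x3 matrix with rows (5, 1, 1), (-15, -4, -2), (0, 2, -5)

Forward elimination:
R2 <- R2 - (-3)*R1:  [  0  -1   1 ]
R3: entry in column 1 is already 0 -> m_{31} = 0 (no row operation needed)
R3 <- R3 - (-2)*R2:  [  0   0  -3 ]
Multipliers (in order of application): m_{21} = -3, m_{31} = 0, m_{32} = -2

multipliers: -3, 0, -2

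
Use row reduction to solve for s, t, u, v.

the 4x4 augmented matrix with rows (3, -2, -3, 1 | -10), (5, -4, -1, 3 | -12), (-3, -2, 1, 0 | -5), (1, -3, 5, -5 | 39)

Forward elimination on [A|b]:
R2 <- R2 - (5/3)*R1:  [    0  -2/3     4   4/3  14/3 ]
R3 <- R3 - (-1)*R1:  [   0   -4   -2    1  -15 ]
R4 <- R4 - (1/3)*R1:  [     0   -7/3      6  -16/3  127/3 ]
R3 <- R3 - (6)*R2:  [   0    0  -26   -7  -43 ]
R4 <- R4 - (7/2)*R2:  [   0    0   -8  -10   26 ]
R4 <- R4 - (4/13)*R3:  [       0        0        0  -102/13   510/13 ]
Row echelon form:
[ 3    -2   -3        1  |     -10 ]
[ 0  -2/3    4      4/3  |    14/3 ]
[ 0     0  -26       -7  |     -43 ]
[ 0     0    0  -102/13  |  510/13 ]
Back-substitution:
v = (510/13) / (-102/13) = -5
u = (-43 - (-7)*(-5)) / -26 = 3
t = (14/3 - (4)*(3) - (4/3)*(-5)) / (-2/3) = 1
s = (-10 - (-2)*(1) - (-3)*(3) - (1)*(-5)) / 3 = 2

(2, 1, 3, -5)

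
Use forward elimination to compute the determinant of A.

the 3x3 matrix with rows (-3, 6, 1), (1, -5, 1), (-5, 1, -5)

det(A) = -96

Forward elimination:
R2 <- R2 - (-1/3)*R1:  [   0   -3  4/3 ]
R3 <- R3 - (5/3)*R1:  [     0     -9  -20/3 ]
R3 <- R3 - (3)*R2:  [     0      0  -32/3 ]
Upper-triangular form:
[ -3   6      1 ]
[  0  -3    4/3 ]
[  0   0  -32/3 ]
det(A) = (-1)^0 * (-3) * (-3) * (-32/3) = -96  (0 row swaps -> sign +1)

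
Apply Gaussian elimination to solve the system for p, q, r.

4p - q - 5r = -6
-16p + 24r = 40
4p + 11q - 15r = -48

(2, -1, 3)

Forward elimination on [A|b]:
R2 <- R2 - (-4)*R1:  [  0  -4   4  16 ]
R3 <- R3 - (1)*R1:  [   0   12  -10  -42 ]
R3 <- R3 - (-3)*R2:  [ 0  0  2  6 ]
Row echelon form:
[ 4  -1  -5  |  -6 ]
[ 0  -4   4  |  16 ]
[ 0   0   2  |   6 ]
Back-substitution:
r = (6) / 2 = 3
q = (16 - (4)*(3)) / -4 = -1
p = (-6 - (-1)*(-1) - (-5)*(3)) / 4 = 2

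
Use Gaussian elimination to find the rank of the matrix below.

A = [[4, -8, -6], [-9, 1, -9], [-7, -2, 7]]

rank(A) = 3

Row reduction:
R2 <- R2 - (-9/4)*R1:  [     0    -17  -45/2 ]
R3 <- R3 - (-7/4)*R1:  [    0   -16  -7/2 ]
R3 <- R3 - (16/17)*R2:  [      0       0  601/34 ]
Row echelon form:
[ 4   -8      -6 ]
[ 0  -17   -45/2 ]
[ 0    0  601/34 ]
Nonzero rows / pivot columns: 3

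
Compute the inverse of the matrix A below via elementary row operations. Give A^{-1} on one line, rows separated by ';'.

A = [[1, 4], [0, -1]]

inverse = [1 4; 0 -1]

Gauss-Jordan on [A | I]:
R2 <- (1/-1)*R2:  [  0   1  |   0  -1 ]
R1 <- R1 - (4)*R2:  [ 1  0  |  1  4 ]
Right block of [I | A^{-1}] is the inverse:
[ 1   4 ]
[ 0  -1 ]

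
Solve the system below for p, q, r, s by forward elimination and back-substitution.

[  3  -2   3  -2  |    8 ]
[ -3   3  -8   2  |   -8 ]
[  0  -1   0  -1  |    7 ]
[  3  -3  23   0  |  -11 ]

Forward elimination on [A|b]:
R2 <- R2 - (-1)*R1:  [  0   1  -5   0   0 ]
R4 <- R4 - (1)*R1:  [   0   -1   20    2  -19 ]
R3 <- R3 - (-1)*R2:  [  0   0  -5  -1   7 ]
R4 <- R4 - (-1)*R2:  [   0    0   15    2  -19 ]
R4 <- R4 - (-3)*R3:  [  0   0   0  -1   2 ]
Row echelon form:
[ 3  -2   3  -2  |  8 ]
[ 0   1  -5   0  |  0 ]
[ 0   0  -5  -1  |  7 ]
[ 0   0   0  -1  |  2 ]
Back-substitution:
s = (2) / -1 = -2
r = (7 - (-1)*(-2)) / -5 = -1
q = (0 - (-5)*(-1)) / 1 = -5
p = (8 - (-2)*(-5) - (3)*(-1) - (-2)*(-2)) / 3 = -1

(-1, -5, -1, -2)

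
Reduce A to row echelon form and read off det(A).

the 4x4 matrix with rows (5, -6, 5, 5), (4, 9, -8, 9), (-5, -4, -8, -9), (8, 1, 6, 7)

det(A) = 4094

Forward elimination:
R2 <- R2 - (4/5)*R1:  [    0  69/5   -12     5 ]
R3 <- R3 - (-1)*R1:  [   0  -10   -3   -4 ]
R4 <- R4 - (8/5)*R1:  [    0  53/5    -2    -1 ]
R3 <- R3 - (-50/69)*R2:  [       0        0  -269/23   -26/69 ]
R4 <- R4 - (53/69)*R2:  [       0        0   166/23  -334/69 ]
R4 <- R4 - (-166/269)*R3:  [         0          0          0  -4094/807 ]
Upper-triangular form:
[ 5    -6        5          5 ]
[ 0  69/5      -12          5 ]
[ 0     0  -269/23     -26/69 ]
[ 0     0        0  -4094/807 ]
det(A) = (-1)^0 * (5) * (69/5) * (-269/23) * (-4094/807) = 4094  (0 row swaps -> sign +1)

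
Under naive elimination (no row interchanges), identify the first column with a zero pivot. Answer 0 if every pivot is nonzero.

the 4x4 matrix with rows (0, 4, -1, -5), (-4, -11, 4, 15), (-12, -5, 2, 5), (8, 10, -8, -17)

Naive forward elimination:
Pivot entry (1,1) is zero but row 2 has -4 in column 1 -> naive elimination stops; a row interchange (e.g. R1 <-> R2) would be required here.

first zero-pivot column = 1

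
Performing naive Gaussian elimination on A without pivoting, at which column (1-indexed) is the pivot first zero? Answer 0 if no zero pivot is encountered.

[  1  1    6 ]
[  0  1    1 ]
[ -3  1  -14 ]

first zero-pivot column = 3

Naive forward elimination:
R3 <- R3 - (-3)*R1:  [ 0  4  4 ]
R3 <- R3 - (4)*R2:  [ 0  0  0 ]
Matrix at this point:
[ 1  1  6 ]
[ 0  1  1 ]
[ 0  0  0 ]
Pivot entry (3,3) in the last row is zero and there are no rows below to swap with -> zero pivot in column 3 (A is singular).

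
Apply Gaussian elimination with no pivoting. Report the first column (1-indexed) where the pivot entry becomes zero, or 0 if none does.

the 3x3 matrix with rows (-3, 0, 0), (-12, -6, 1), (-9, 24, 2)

first zero-pivot column = 0

Naive forward elimination:
R2 <- R2 - (4)*R1:  [  0  -6   1 ]
R3 <- R3 - (3)*R1:  [  0  24   2 ]
R3 <- R3 - (-4)*R2:  [ 0  0  6 ]
All pivots nonzero; naive elimination completes without hitting a zero pivot.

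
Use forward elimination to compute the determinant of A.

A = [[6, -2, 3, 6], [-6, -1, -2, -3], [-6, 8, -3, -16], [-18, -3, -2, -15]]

det(A) = -72

Forward elimination:
R2 <- R2 - (-1)*R1:  [  0  -3   1   3 ]
R3 <- R3 - (-1)*R1:  [   0    6    0  -10 ]
R4 <- R4 - (-3)*R1:  [  0  -9   7   3 ]
R3 <- R3 - (-2)*R2:  [  0   0   2  -4 ]
R4 <- R4 - (3)*R2:  [  0   0   4  -6 ]
R4 <- R4 - (2)*R3:  [ 0  0  0  2 ]
Upper-triangular form:
[ 6  -2  3   6 ]
[ 0  -3  1   3 ]
[ 0   0  2  -4 ]
[ 0   0  0   2 ]
det(A) = (-1)^0 * (6) * (-3) * (2) * (2) = -72  (0 row swaps -> sign +1)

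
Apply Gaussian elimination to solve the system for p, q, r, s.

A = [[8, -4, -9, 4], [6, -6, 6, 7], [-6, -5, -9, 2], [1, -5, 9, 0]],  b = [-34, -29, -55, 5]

Forward elimination on [A|b]:
R2 <- R2 - (3/4)*R1:  [    0    -3  51/4     4  -7/2 ]
R3 <- R3 - (-3/4)*R1:  [      0      -8   -63/4       5  -161/2 ]
R4 <- R4 - (1/8)*R1:  [    0  -9/2  81/8  -1/2  37/4 ]
R3 <- R3 - (8/3)*R2:  [      0       0  -199/4   -17/3  -427/6 ]
R4 <- R4 - (3/2)*R2:  [     0      0     -9  -13/2   29/2 ]
R4 <- R4 - (36/199)*R3:  [         0          0          0  -2179/398  10895/398 ]
Row echelon form:
[ 8  -4      -9          4  |        -34 ]
[ 0  -3    51/4          4  |       -7/2 ]
[ 0   0  -199/4      -17/3  |     -427/6 ]
[ 0   0       0  -2179/398  |  10895/398 ]
Back-substitution:
s = (10895/398) / (-2179/398) = -5
r = (-427/6 - (-17/3)*(-5)) / (-199/4) = 2
q = (-7/2 - (51/4)*(2) - (4)*(-5)) / -3 = 3
p = (-34 - (-4)*(3) - (-9)*(2) - (4)*(-5)) / 8 = 2

(2, 3, 2, -5)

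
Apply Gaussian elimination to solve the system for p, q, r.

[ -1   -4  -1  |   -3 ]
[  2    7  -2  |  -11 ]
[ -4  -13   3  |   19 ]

Forward elimination on [A|b]:
R2 <- R2 - (-2)*R1:  [   0   -1   -4  -17 ]
R3 <- R3 - (4)*R1:  [  0   3   7  31 ]
R3 <- R3 - (-3)*R2:  [   0    0   -5  -20 ]
Row echelon form:
[ -1  -4  -1  |   -3 ]
[  0  -1  -4  |  -17 ]
[  0   0  -5  |  -20 ]
Back-substitution:
r = (-20) / -5 = 4
q = (-17 - (-4)*(4)) / -1 = 1
p = (-3 - (-4)*(1) - (-1)*(4)) / -1 = -5

(-5, 1, 4)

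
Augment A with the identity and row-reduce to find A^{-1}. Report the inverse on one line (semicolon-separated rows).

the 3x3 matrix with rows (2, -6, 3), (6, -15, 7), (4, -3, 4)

inverse = [-13/8 5/8 1/8; 1/6 -1/6 1/6; 7/4 -3/4 1/4]

Gauss-Jordan on [A | I]:
R1 <- (1/2)*R1:  [   1   -3  3/2  |  1/2    0    0 ]
R2 <- R2 - (6)*R1:  [  0   3  -2  |  -3   1   0 ]
R3 <- R3 - (4)*R1:  [  0   9  -2  |  -2   0   1 ]
R2 <- (1/3)*R2:  [    0     1  -2/3  |    -1   1/3     0 ]
R1 <- R1 - (-3)*R2:  [    1     0  -1/2  |  -5/2     1     0 ]
R3 <- R3 - (9)*R2:  [  0   0   4  |   7  -3   1 ]
R3 <- (1/4)*R3:  [    0     0     1  |   7/4  -3/4   1/4 ]
R1 <- R1 - (-1/2)*R3:  [     1      0      0  |  -13/8    5/8    1/8 ]
R2 <- R2 - (-2/3)*R3:  [    0     1     0  |   1/6  -1/6   1/6 ]
Right block of [I | A^{-1}] is the inverse:
[ -13/8   5/8  1/8 ]
[   1/6  -1/6  1/6 ]
[   7/4  -3/4  1/4 ]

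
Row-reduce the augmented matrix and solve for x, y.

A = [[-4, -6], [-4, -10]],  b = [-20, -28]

Forward elimination on [A|b]:
R2 <- R2 - (1)*R1:  [  0  -4  -8 ]
Row echelon form:
[ -4  -6  |  -20 ]
[  0  -4  |   -8 ]
Back-substitution:
y = (-8) / -4 = 2
x = (-20 - (-6)*(2)) / -4 = 2

(2, 2)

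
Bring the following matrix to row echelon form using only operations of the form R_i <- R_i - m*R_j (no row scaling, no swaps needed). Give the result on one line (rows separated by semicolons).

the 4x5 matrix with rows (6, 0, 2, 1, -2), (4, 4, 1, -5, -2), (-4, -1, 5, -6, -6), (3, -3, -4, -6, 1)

REF = [6 0 2 1 -2; 0 4 -1/3 -17/3 -2/3; 0 0 25/4 -27/4 -15/2; 0 0 0 -821/50 -24/5]

Forward elimination:
R2 <- R2 - (2/3)*R1:  [     0      4   -1/3  -17/3   -2/3 ]
R3 <- R3 - (-2/3)*R1:  [     0     -1   19/3  -16/3  -22/3 ]
R4 <- R4 - (1/2)*R1:  [     0     -3     -5  -13/2      2 ]
R3 <- R3 - (-1/4)*R2:  [     0      0   25/4  -27/4  -15/2 ]
R4 <- R4 - (-3/4)*R2:  [     0      0  -21/4  -43/4    3/2 ]
R4 <- R4 - (-21/25)*R3:  [       0        0        0  -821/50    -24/5 ]
Row echelon form:
[ 6  0     2        1     -2 ]
[ 0  4  -1/3    -17/3   -2/3 ]
[ 0  0  25/4    -27/4  -15/2 ]
[ 0  0     0  -821/50  -24/5 ]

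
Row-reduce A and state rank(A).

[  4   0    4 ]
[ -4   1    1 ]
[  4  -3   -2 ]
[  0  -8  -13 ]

Row reduction:
R2 <- R2 - (-1)*R1:  [ 0  1  5 ]
R3 <- R3 - (1)*R1:  [  0  -3  -6 ]
R3 <- R3 - (-3)*R2:  [ 0  0  9 ]
R4 <- R4 - (-8)*R2:  [  0   0  27 ]
R4 <- R4 - (3)*R3:  [ 0  0  0 ]
Row echelon form:
[ 4  0  4 ]
[ 0  1  5 ]
[ 0  0  9 ]
[ 0  0  0 ]
Nonzero rows / pivot columns: 3

rank(A) = 3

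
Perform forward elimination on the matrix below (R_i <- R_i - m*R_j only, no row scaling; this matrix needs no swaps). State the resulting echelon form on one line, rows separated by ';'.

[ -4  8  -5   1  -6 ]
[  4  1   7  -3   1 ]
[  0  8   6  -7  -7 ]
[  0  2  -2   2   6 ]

Forward elimination:
R2 <- R2 - (-1)*R1:  [  0   9   2  -2  -5 ]
R3 <- R3 - (8/9)*R2:  [     0      0   38/9  -47/9  -23/9 ]
R4 <- R4 - (2/9)*R2:  [     0      0  -22/9   22/9   64/9 ]
R4 <- R4 - (-11/19)*R3:  [      0       0       0  -11/19  107/19 ]
Row echelon form:
[ -4  8    -5       1      -6 ]
[  0  9     2      -2      -5 ]
[  0  0  38/9   -47/9   -23/9 ]
[  0  0     0  -11/19  107/19 ]

REF = [-4 8 -5 1 -6; 0 9 2 -2 -5; 0 0 38/9 -47/9 -23/9; 0 0 0 -11/19 107/19]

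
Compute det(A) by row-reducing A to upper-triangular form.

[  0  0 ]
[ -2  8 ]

det(A) = 0

Forward elimination:
R1 <-> R2   (pivot in column 1 was zero)
[ -2  8 ]
[  0  0 ]
Upper-triangular form:
[ -2  8 ]
[  0  0 ]
det(A) = (-1)^1 * (-2) * (0) = 0  (1 row swap -> sign -1)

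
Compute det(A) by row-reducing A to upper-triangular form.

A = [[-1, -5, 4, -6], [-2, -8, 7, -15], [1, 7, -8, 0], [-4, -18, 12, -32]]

Forward elimination:
R2 <- R2 - (2)*R1:  [  0   2  -1  -3 ]
R3 <- R3 - (-1)*R1:  [  0   2  -4  -6 ]
R4 <- R4 - (4)*R1:  [  0   2  -4  -8 ]
R3 <- R3 - (1)*R2:  [  0   0  -3  -3 ]
R4 <- R4 - (1)*R2:  [  0   0  -3  -5 ]
R4 <- R4 - (1)*R3:  [  0   0   0  -2 ]
Upper-triangular form:
[ -1  -5   4  -6 ]
[  0   2  -1  -3 ]
[  0   0  -3  -3 ]
[  0   0   0  -2 ]
det(A) = (-1)^0 * (-1) * (2) * (-3) * (-2) = -12  (0 row swaps -> sign +1)

det(A) = -12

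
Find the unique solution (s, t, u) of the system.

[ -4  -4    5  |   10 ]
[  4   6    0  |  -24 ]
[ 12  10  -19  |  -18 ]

Forward elimination on [A|b]:
R2 <- R2 - (-1)*R1:  [   0    2    5  -14 ]
R3 <- R3 - (-3)*R1:  [  0  -2  -4  12 ]
R3 <- R3 - (-1)*R2:  [  0   0   1  -2 ]
Row echelon form:
[ -4  -4  5  |   10 ]
[  0   2  5  |  -14 ]
[  0   0  1  |   -2 ]
Back-substitution:
u = (-2) / 1 = -2
t = (-14 - (5)*(-2)) / 2 = -2
s = (10 - (-4)*(-2) - (5)*(-2)) / -4 = -3

(-3, -2, -2)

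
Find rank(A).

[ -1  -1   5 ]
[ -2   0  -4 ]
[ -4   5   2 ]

Row reduction:
R2 <- R2 - (2)*R1:  [   0    2  -14 ]
R3 <- R3 - (4)*R1:  [   0    9  -18 ]
R3 <- R3 - (9/2)*R2:  [  0   0  45 ]
Row echelon form:
[ -1  -1    5 ]
[  0   2  -14 ]
[  0   0   45 ]
Nonzero rows / pivot columns: 3

rank(A) = 3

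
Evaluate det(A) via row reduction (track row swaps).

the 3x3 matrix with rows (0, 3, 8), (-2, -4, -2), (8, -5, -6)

det(A) = 252

Forward elimination:
R1 <-> R2   (pivot in column 1 was zero)
[ -2  -4  -2 ]
[  0   3   8 ]
[  8  -5  -6 ]
R3 <- R3 - (-4)*R1:  [   0  -21  -14 ]
R3 <- R3 - (-7)*R2:  [  0   0  42 ]
Upper-triangular form:
[ -2  -4  -2 ]
[  0   3   8 ]
[  0   0  42 ]
det(A) = (-1)^1 * (-2) * (3) * (42) = 252  (1 row swap -> sign -1)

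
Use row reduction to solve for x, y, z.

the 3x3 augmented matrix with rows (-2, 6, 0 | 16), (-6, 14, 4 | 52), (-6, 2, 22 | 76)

(-5, 1, 2)

Forward elimination on [A|b]:
R2 <- R2 - (3)*R1:  [  0  -4   4   4 ]
R3 <- R3 - (3)*R1:  [   0  -16   22   28 ]
R3 <- R3 - (4)*R2:  [  0   0   6  12 ]
Row echelon form:
[ -2   6  0  |  16 ]
[  0  -4  4  |   4 ]
[  0   0  6  |  12 ]
Back-substitution:
z = (12) / 6 = 2
y = (4 - (4)*(2)) / -4 = 1
x = (16 - (6)*(1)) / -2 = -5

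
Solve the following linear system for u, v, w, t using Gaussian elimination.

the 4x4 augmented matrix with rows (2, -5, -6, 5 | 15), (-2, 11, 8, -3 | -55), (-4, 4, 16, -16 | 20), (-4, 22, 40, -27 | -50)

Forward elimination on [A|b]:
R2 <- R2 - (-1)*R1:  [   0    6    2    2  -40 ]
R3 <- R3 - (-2)*R1:  [  0  -6   4  -6  50 ]
R4 <- R4 - (-2)*R1:  [   0   12   28  -17  -20 ]
R3 <- R3 - (-1)*R2:  [  0   0   6  -4  10 ]
R4 <- R4 - (2)*R2:  [   0    0   24  -21   60 ]
R4 <- R4 - (4)*R3:  [  0   0   0  -5  20 ]
Row echelon form:
[ 2  -5  -6   5  |   15 ]
[ 0   6   2   2  |  -40 ]
[ 0   0   6  -4  |   10 ]
[ 0   0   0  -5  |   20 ]
Back-substitution:
t = (20) / -5 = -4
w = (10 - (-4)*(-4)) / 6 = -1
v = (-40 - (2)*(-1) - (2)*(-4)) / 6 = -5
u = (15 - (-5)*(-5) - (-6)*(-1) - (5)*(-4)) / 2 = 2

(2, -5, -1, -4)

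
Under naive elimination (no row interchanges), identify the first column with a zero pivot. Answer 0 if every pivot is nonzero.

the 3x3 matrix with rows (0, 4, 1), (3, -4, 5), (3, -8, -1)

Naive forward elimination:
Pivot entry (1,1) is zero but row 2 has 3 in column 1 -> naive elimination stops; a row interchange (e.g. R1 <-> R2) would be required here.

first zero-pivot column = 1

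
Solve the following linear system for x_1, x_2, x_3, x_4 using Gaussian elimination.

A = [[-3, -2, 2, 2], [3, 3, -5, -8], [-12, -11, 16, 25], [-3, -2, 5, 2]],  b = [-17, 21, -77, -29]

(5, -2, -4, 1)

Forward elimination on [A|b]:
R2 <- R2 - (-1)*R1:  [  0   1  -3  -6   4 ]
R3 <- R3 - (4)*R1:  [  0  -3   8  17  -9 ]
R4 <- R4 - (1)*R1:  [   0    0    3    0  -12 ]
R3 <- R3 - (-3)*R2:  [  0   0  -1  -1   3 ]
R4 <- R4 - (-3)*R3:  [  0   0   0  -3  -3 ]
Row echelon form:
[ -3  -2   2   2  |  -17 ]
[  0   1  -3  -6  |    4 ]
[  0   0  -1  -1  |    3 ]
[  0   0   0  -3  |   -3 ]
Back-substitution:
x_4 = (-3) / -3 = 1
x_3 = (3 - (-1)*(1)) / -1 = -4
x_2 = (4 - (-3)*(-4) - (-6)*(1)) / 1 = -2
x_1 = (-17 - (-2)*(-2) - (2)*(-4) - (2)*(1)) / -3 = 5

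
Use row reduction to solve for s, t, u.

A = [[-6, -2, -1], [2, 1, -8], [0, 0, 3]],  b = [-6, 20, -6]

(0, 4, -2)

Forward elimination on [A|b]:
R2 <- R2 - (-1/3)*R1:  [     0    1/3  -25/3     18 ]
Row echelon form:
[ -6   -2     -1  |  -6 ]
[  0  1/3  -25/3  |  18 ]
[  0    0      3  |  -6 ]
Back-substitution:
u = (-6) / 3 = -2
t = (18 - (-25/3)*(-2)) / (1/3) = 4
s = (-6 - (-2)*(4) - (-1)*(-2)) / -6 = 0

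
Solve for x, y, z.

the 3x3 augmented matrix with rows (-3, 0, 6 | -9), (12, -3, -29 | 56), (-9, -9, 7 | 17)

(-5, 0, -4)

Forward elimination on [A|b]:
R2 <- R2 - (-4)*R1:  [  0  -3  -5  20 ]
R3 <- R3 - (3)*R1:  [   0   -9  -11   44 ]
R3 <- R3 - (3)*R2:  [   0    0    4  -16 ]
Row echelon form:
[ -3   0   6  |   -9 ]
[  0  -3  -5  |   20 ]
[  0   0   4  |  -16 ]
Back-substitution:
z = (-16) / 4 = -4
y = (20 - (-5)*(-4)) / -3 = 0
x = (-9 - (6)*(-4)) / -3 = -5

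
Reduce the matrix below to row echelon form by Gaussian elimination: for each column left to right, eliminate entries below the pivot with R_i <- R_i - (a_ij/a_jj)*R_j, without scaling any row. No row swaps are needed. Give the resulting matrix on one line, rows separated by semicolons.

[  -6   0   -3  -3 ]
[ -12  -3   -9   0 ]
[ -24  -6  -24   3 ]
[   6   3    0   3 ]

REF = [-6 0 -3 -3; 0 -3 -3 6; 0 0 -6 3; 0 0 0 3]

Forward elimination:
R2 <- R2 - (2)*R1:  [  0  -3  -3   6 ]
R3 <- R3 - (4)*R1:  [   0   -6  -12   15 ]
R4 <- R4 - (-1)*R1:  [  0   3  -3   0 ]
R3 <- R3 - (2)*R2:  [  0   0  -6   3 ]
R4 <- R4 - (-1)*R2:  [  0   0  -6   6 ]
R4 <- R4 - (1)*R3:  [ 0  0  0  3 ]
Row echelon form:
[ -6   0  -3  -3 ]
[  0  -3  -3   6 ]
[  0   0  -6   3 ]
[  0   0   0   3 ]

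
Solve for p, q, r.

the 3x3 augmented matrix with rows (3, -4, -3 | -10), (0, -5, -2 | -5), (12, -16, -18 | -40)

(-2, 1, 0)

Forward elimination on [A|b]:
R3 <- R3 - (4)*R1:  [  0   0  -6   0 ]
Row echelon form:
[ 3  -4  -3  |  -10 ]
[ 0  -5  -2  |   -5 ]
[ 0   0  -6  |    0 ]
Back-substitution:
r = (0) / -6 = 0
q = (-5 - (-2)*(0)) / -5 = 1
p = (-10 - (-4)*(1) - (-3)*(0)) / 3 = -2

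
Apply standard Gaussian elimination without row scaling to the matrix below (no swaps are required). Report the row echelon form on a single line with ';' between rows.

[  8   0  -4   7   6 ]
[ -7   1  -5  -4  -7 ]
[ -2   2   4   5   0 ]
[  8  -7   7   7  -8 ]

REF = [8 0 -4 7 6; 0 1 -17/2 17/8 -7/4; 0 0 20 5/2 5; 0 0 0 335/16 -113/8]

Forward elimination:
R2 <- R2 - (-7/8)*R1:  [     0      1  -17/2   17/8   -7/4 ]
R3 <- R3 - (-1/4)*R1:  [    0     2     3  27/4   3/2 ]
R4 <- R4 - (1)*R1:  [   0   -7   11    0  -14 ]
R3 <- R3 - (2)*R2:  [   0    0   20  5/2    5 ]
R4 <- R4 - (-7)*R2:  [      0       0   -97/2   119/8  -105/4 ]
R4 <- R4 - (-97/40)*R3:  [      0       0       0  335/16  -113/8 ]
Row echelon form:
[ 8  0     -4       7       6 ]
[ 0  1  -17/2    17/8    -7/4 ]
[ 0  0     20     5/2       5 ]
[ 0  0      0  335/16  -113/8 ]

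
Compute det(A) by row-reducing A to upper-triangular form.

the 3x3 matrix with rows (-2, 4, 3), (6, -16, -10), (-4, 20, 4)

det(A) = -40

Forward elimination:
R2 <- R2 - (-3)*R1:  [  0  -4  -1 ]
R3 <- R3 - (2)*R1:  [  0  12  -2 ]
R3 <- R3 - (-3)*R2:  [  0   0  -5 ]
Upper-triangular form:
[ -2   4   3 ]
[  0  -4  -1 ]
[  0   0  -5 ]
det(A) = (-1)^0 * (-2) * (-4) * (-5) = -40  (0 row swaps -> sign +1)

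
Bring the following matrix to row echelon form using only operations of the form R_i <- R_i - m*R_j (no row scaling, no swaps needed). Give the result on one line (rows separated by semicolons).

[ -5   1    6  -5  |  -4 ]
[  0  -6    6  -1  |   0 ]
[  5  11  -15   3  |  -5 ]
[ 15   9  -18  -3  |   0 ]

REF = [-5 1 6 -5 -4; 0 -6 6 -1 0; 0 0 3 -4 -9; 0 0 0 -4 24]

Forward elimination:
R3 <- R3 - (-1)*R1:  [  0  12  -9  -2  -9 ]
R4 <- R4 - (-3)*R1:  [   0   12    0  -18  -12 ]
R3 <- R3 - (-2)*R2:  [  0   0   3  -4  -9 ]
R4 <- R4 - (-2)*R2:  [   0    0   12  -20  -12 ]
R4 <- R4 - (4)*R3:  [  0   0   0  -4  24 ]
Row echelon form:
[ -5   1  6  -5  |  -4 ]
[  0  -6  6  -1  |   0 ]
[  0   0  3  -4  |  -9 ]
[  0   0  0  -4  |  24 ]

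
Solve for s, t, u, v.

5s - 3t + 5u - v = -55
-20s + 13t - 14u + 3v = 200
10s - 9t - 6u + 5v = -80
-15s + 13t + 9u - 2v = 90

(-4, 5, -5, -5)

Forward elimination on [A|b]:
R2 <- R2 - (-4)*R1:  [   0    1    6   -1  -20 ]
R3 <- R3 - (2)*R1:  [   0   -3  -16    7   30 ]
R4 <- R4 - (-3)*R1:  [   0    4   24   -5  -75 ]
R3 <- R3 - (-3)*R2:  [   0    0    2    4  -30 ]
R4 <- R4 - (4)*R2:  [  0   0   0  -1   5 ]
Row echelon form:
[ 5  -3  5  -1  |  -55 ]
[ 0   1  6  -1  |  -20 ]
[ 0   0  2   4  |  -30 ]
[ 0   0  0  -1  |    5 ]
Back-substitution:
v = (5) / -1 = -5
u = (-30 - (4)*(-5)) / 2 = -5
t = (-20 - (6)*(-5) - (-1)*(-5)) / 1 = 5
s = (-55 - (-3)*(5) - (5)*(-5) - (-1)*(-5)) / 5 = -4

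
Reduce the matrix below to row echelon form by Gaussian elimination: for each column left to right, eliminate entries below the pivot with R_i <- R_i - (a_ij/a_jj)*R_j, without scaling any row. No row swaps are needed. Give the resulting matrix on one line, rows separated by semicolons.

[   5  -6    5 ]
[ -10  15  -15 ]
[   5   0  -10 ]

REF = [5 -6 5; 0 3 -5; 0 0 -5]

Forward elimination:
R2 <- R2 - (-2)*R1:  [  0   3  -5 ]
R3 <- R3 - (1)*R1:  [   0    6  -15 ]
R3 <- R3 - (2)*R2:  [  0   0  -5 ]
Row echelon form:
[ 5  -6   5 ]
[ 0   3  -5 ]
[ 0   0  -5 ]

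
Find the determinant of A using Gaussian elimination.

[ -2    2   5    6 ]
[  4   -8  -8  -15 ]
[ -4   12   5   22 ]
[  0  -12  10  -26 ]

Forward elimination:
R2 <- R2 - (-2)*R1:  [  0  -4   2  -3 ]
R3 <- R3 - (2)*R1:  [  0   8  -5  10 ]
R3 <- R3 - (-2)*R2:  [  0   0  -1   4 ]
R4 <- R4 - (3)*R2:  [   0    0    4  -17 ]
R4 <- R4 - (-4)*R3:  [  0   0   0  -1 ]
Upper-triangular form:
[ -2   2   5   6 ]
[  0  -4   2  -3 ]
[  0   0  -1   4 ]
[  0   0   0  -1 ]
det(A) = (-1)^0 * (-2) * (-4) * (-1) * (-1) = 8  (0 row swaps -> sign +1)

det(A) = 8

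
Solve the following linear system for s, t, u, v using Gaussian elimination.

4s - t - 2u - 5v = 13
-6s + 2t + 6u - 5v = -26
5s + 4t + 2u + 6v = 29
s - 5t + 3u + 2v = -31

Forward elimination on [A|b]:
R2 <- R2 - (-3/2)*R1:  [     0    1/2      3  -25/2  -13/2 ]
R3 <- R3 - (5/4)*R1:  [    0  21/4   9/2  49/4  51/4 ]
R4 <- R4 - (1/4)*R1:  [      0   -19/4     7/2    13/4  -137/4 ]
R3 <- R3 - (21/2)*R2:  [     0      0    -27  287/2     81 ]
R4 <- R4 - (-19/2)*R2:  [      0       0      32  -231/2     -96 ]
R4 <- R4 - (-32/27)*R3:  [       0        0        0  2947/54        0 ]
Row echelon form:
[ 4   -1   -2       -5  |     13 ]
[ 0  1/2    3    -25/2  |  -13/2 ]
[ 0    0  -27    287/2  |     81 ]
[ 0    0    0  2947/54  |      0 ]
Back-substitution:
v = (0) / (2947/54) = 0
u = (81 - (287/2)*(0)) / -27 = -3
t = (-13/2 - (3)*(-3) - (-25/2)*(0)) / (1/2) = 5
s = (13 - (-1)*(5) - (-2)*(-3) - (-5)*(0)) / 4 = 3

(3, 5, -3, 0)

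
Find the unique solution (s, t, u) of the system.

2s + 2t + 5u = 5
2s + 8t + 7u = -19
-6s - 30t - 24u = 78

Forward elimination on [A|b]:
R2 <- R2 - (1)*R1:  [   0    6    2  -24 ]
R3 <- R3 - (-3)*R1:  [   0  -24   -9   93 ]
R3 <- R3 - (-4)*R2:  [  0   0  -1  -3 ]
Row echelon form:
[ 2  2   5  |    5 ]
[ 0  6   2  |  -24 ]
[ 0  0  -1  |   -3 ]
Back-substitution:
u = (-3) / -1 = 3
t = (-24 - (2)*(3)) / 6 = -5
s = (5 - (2)*(-5) - (5)*(3)) / 2 = 0

(0, -5, 3)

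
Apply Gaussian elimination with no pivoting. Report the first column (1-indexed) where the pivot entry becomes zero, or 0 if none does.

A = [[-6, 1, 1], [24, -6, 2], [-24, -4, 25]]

first zero-pivot column = 0

Naive forward elimination:
R2 <- R2 - (-4)*R1:  [  0  -2   6 ]
R3 <- R3 - (4)*R1:  [  0  -8  21 ]
R3 <- R3 - (4)*R2:  [  0   0  -3 ]
All pivots nonzero; naive elimination completes without hitting a zero pivot.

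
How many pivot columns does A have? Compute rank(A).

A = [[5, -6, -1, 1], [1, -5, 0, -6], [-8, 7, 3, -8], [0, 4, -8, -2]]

rank(A) = 4

Row reduction:
R2 <- R2 - (1/5)*R1:  [     0  -19/5    1/5  -31/5 ]
R3 <- R3 - (-8/5)*R1:  [     0  -13/5    7/5  -32/5 ]
R3 <- R3 - (13/19)*R2:  [      0       0   24/19  -41/19 ]
R4 <- R4 - (-20/19)*R2:  [       0        0  -148/19  -162/19 ]
R4 <- R4 - (-37/6)*R3:  [      0       0       0  -131/6 ]
Row echelon form:
[ 5     -6     -1       1 ]
[ 0  -19/5    1/5   -31/5 ]
[ 0      0  24/19  -41/19 ]
[ 0      0      0  -131/6 ]
Nonzero rows / pivot columns: 4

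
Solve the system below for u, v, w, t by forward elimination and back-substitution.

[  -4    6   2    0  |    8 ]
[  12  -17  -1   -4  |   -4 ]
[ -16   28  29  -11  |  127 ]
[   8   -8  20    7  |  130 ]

Forward elimination on [A|b]:
R2 <- R2 - (-3)*R1:  [  0   1   5  -4  20 ]
R3 <- R3 - (4)*R1:  [   0    4   21  -11   95 ]
R4 <- R4 - (-2)*R1:  [   0    4   24    7  146 ]
R3 <- R3 - (4)*R2:  [  0   0   1   5  15 ]
R4 <- R4 - (4)*R2:  [  0   0   4  23  66 ]
R4 <- R4 - (4)*R3:  [ 0  0  0  3  6 ]
Row echelon form:
[ -4  6  2   0  |   8 ]
[  0  1  5  -4  |  20 ]
[  0  0  1   5  |  15 ]
[  0  0  0   3  |   6 ]
Back-substitution:
t = (6) / 3 = 2
w = (15 - (5)*(2)) / 1 = 5
v = (20 - (5)*(5) - (-4)*(2)) / 1 = 3
u = (8 - (6)*(3) - (2)*(5)) / -4 = 5

(5, 3, 5, 2)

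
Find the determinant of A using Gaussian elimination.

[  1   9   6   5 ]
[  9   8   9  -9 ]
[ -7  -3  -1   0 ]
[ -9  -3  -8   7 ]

det(A) = 3096

Forward elimination:
R2 <- R2 - (9)*R1:  [   0  -73  -45  -54 ]
R3 <- R3 - (-7)*R1:  [  0  60  41  35 ]
R4 <- R4 - (-9)*R1:  [  0  78  46  52 ]
R3 <- R3 - (-60/73)*R2:  [       0        0   293/73  -685/73 ]
R4 <- R4 - (-78/73)*R2:  [       0        0  -152/73  -416/73 ]
R4 <- R4 - (-152/293)*R3:  [         0          0          0  -3096/293 ]
Upper-triangular form:
[ 1    9       6          5 ]
[ 0  -73     -45        -54 ]
[ 0    0  293/73    -685/73 ]
[ 0    0       0  -3096/293 ]
det(A) = (-1)^0 * (1) * (-73) * (293/73) * (-3096/293) = 3096  (0 row swaps -> sign +1)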